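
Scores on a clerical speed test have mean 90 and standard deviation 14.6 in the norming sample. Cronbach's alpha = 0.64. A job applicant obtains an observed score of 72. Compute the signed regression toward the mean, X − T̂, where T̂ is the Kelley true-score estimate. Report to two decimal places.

T̂ = 0.64(72) + 0.36(90) = 46.08 + 32.40 = 78.4800 → 78.480
X − T̂ = 72 − 78.480 = -6.480 → -6.48

-6.48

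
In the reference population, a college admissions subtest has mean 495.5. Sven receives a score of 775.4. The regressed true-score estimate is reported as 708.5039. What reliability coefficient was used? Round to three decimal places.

0.761

T̂ = ρX + (1 − ρ)μ  ⇒  T̂ − μ = ρ(X − μ)
ρ = (T̂ − μ)/(X − μ) = (708.5039 − 495.5) / (775.4 − 495.5) = 213.0039 / 279.9 = 0.76100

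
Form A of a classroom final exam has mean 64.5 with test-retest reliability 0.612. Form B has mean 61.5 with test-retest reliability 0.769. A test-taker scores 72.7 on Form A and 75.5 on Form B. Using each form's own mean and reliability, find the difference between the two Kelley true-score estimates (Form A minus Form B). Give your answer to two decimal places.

T̂_A = 0.612(72.7) + 0.388(64.5) = 69.5184
T̂_B = 0.769(75.5) + 0.231(61.5) = 72.2660
T̂_A − T̂_B = -2.7476

-2.75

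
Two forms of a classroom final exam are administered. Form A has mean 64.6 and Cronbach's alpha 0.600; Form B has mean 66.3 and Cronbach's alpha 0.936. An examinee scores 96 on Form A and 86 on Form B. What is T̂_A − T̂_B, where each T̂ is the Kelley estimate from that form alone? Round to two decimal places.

T̂_A = 0.600(96) + 0.400(64.6) = 83.4400
T̂_B = 0.936(86) + 0.064(66.3) = 84.7392
T̂_A − T̂_B = -1.2992

-1.30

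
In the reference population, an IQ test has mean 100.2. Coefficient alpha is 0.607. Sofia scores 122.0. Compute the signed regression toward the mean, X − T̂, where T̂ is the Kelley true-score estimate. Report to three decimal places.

8.567

T̂ = 0.607(122.0) + 0.393(100.2) = 74.0540 + 39.3786 = 113.43260 → 113.4326
X − T̂ = 122.0 − 113.4326 = 8.5674 → 8.567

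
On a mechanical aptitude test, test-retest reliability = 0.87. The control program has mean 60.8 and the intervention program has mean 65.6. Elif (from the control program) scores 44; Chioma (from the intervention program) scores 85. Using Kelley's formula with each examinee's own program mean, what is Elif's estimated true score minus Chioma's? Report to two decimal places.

T̂_Elif = 0.87(44) + 0.13(60.8) = 46.1840
T̂_Chioma = 0.87(85) + 0.13(65.6) = 82.4780
Difference = 46.1840 − 82.4780 = -36.2940

-36.29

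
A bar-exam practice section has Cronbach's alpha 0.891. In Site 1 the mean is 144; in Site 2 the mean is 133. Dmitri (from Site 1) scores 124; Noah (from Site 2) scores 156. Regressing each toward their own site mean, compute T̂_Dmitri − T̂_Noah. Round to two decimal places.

-27.31

T̂_Dmitri = 0.891(124) + 0.109(144) = 126.1800
T̂_Noah = 0.891(156) + 0.109(133) = 153.4930
Difference = 126.1800 − 153.4930 = -27.3130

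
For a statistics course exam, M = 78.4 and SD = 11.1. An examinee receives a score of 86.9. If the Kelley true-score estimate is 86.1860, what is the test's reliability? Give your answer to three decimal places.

0.916

T̂ = ρX + (1 − ρ)μ  ⇒  T̂ − μ = ρ(X − μ)
ρ = (T̂ − μ)/(X − μ) = (86.1860 − 78.4) / (86.9 − 78.4) = 7.7860 / 8.5 = 0.91600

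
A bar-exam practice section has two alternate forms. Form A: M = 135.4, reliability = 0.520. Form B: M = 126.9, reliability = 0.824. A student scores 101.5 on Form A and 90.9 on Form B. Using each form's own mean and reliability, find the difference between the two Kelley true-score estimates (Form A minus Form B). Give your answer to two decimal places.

20.54

T̂_A = 0.520(101.5) + 0.480(135.4) = 117.7720
T̂_B = 0.824(90.9) + 0.176(126.9) = 97.2360
T̂_A − T̂_B = 20.5360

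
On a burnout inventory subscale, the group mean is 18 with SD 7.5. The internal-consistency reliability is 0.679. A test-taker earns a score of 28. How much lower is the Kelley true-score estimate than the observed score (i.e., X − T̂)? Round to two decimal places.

Weight the observed score by reliability and the mean by (1 − reliability): T̂ = 0.679·28 + 0.321·18 = 19.012 + 5.778 = 24.7900.
X − T̂ = 28 − 24.790 = 3.210 → 3.21

3.21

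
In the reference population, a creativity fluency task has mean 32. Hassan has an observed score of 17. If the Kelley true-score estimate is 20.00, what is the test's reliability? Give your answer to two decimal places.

T̂ = ρX + (1 − ρ)μ  ⇒  T̂ − μ = ρ(X − μ)
ρ = (T̂ − μ)/(X − μ) = (20.00 − 32) / (17 − 32) = -12.00 / -15.0 = 0.8000

0.80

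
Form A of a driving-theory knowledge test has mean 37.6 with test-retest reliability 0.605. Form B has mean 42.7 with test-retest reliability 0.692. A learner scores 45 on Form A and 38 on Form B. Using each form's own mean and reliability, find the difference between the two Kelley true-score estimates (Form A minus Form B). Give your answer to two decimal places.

T̂_A = 0.605(45) + 0.395(37.6) = 42.0770
T̂_B = 0.692(38) + 0.308(42.7) = 39.4476
T̂_A − T̂_B = 2.6294

2.63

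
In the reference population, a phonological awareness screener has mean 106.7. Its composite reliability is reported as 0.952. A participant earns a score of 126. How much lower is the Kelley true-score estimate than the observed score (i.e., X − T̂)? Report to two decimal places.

T̂ = ρX + (1 − ρ)μ
  = 0.952 × 126 + 0.048 × 106.7
  = 119.952 + 5.1216
  = 125.0736
  ≈ 125.074
X − T̂ = 126 − 125.074 = 0.926 → 0.93

0.93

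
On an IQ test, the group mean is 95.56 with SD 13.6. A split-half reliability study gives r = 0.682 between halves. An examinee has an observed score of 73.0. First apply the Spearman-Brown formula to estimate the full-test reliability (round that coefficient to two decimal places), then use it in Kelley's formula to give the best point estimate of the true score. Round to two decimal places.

77.29

Spearman-Brown: ρ = 2r/(1 + r) = 2(0.682)/(1 + 0.682) = 1.3640/1.682 = 0.8109 → 0.81
Kelley's formula gives T̂ = 0.81·73.0 + 0.19·95.56 = 59.130 + 18.1564 = 77.286.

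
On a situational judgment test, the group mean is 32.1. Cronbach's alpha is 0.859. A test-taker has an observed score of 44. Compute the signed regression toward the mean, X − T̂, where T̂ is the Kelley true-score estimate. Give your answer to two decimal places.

Regress the observed score toward the mean by the unreliability: T̂ = 0.859·44 + 0.141·32.1 = 37.796 + 4.5261 = 42.3221.
X − T̂ = 44 − 42.322 = 1.678 → 1.68

1.68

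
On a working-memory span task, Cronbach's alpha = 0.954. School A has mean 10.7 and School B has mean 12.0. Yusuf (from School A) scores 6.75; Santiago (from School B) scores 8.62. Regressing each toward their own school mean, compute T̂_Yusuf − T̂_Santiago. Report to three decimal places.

T̂_Yusuf = 0.954(6.75) + 0.046(10.7) = 6.93170
T̂_Santiago = 0.954(8.62) + 0.046(12.0) = 8.77548
Difference = 6.93170 − 8.77548 = -1.84378

-1.844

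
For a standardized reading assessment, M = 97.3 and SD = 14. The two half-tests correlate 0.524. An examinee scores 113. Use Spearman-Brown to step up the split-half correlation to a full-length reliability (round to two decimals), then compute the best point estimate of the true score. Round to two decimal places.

Spearman-Brown: ρ = 2r/(1 + r) = 2(0.524)/(1 + 0.524) = 1.0480/1.524 = 0.6877 → 0.69
Weight the observed score by reliability and the mean by (1 − reliability): T̂ = 0.69·113 + 0.31·97.3 = 77.97 + 30.163 = 108.133.

108.13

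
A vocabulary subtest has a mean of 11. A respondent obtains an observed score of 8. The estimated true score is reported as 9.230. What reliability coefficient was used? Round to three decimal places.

T̂ = ρX + (1 − ρ)μ  ⇒  T̂ − μ = ρ(X − μ)
ρ = (T̂ − μ)/(X − μ) = (9.230 − 11) / (8 − 11) = -1.770 / -3.0 = 0.59000

0.590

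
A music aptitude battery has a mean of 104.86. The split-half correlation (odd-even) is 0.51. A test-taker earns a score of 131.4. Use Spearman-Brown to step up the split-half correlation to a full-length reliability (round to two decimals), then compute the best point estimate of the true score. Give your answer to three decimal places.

Spearman-Brown: ρ = 2r/(1 + r) = 2(0.51)/(1 + 0.51) = 1.020/1.51 = 0.6755 → 0.68
T̂ = 0.68(131.4) + 0.32(104.86) = 89.352 + 33.5552 = 122.9072 → 122.907

122.907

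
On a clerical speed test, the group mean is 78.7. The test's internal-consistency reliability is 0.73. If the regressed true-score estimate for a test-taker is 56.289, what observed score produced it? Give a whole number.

48

T̂ = ρX + (1 − ρ)μ  ⇒  X = (T̂ − (1 − ρ)μ) / ρ
X = (56.289 − 0.27 × 78.7) / 0.73 = (56.289 − 21.249) / 0.73 = 35.040 / 0.73 = 48.00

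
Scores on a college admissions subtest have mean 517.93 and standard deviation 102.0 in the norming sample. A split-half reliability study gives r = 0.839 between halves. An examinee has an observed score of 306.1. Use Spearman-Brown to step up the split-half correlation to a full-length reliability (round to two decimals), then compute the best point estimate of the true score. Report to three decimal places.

325.165

Spearman-Brown: ρ = 2r/(1 + r) = 2(0.839)/(1 + 0.839) = 1.6780/1.839 = 0.9125 → 0.91
Weight the observed score by reliability and the mean by (1 − reliability): T̂ = 0.91·306.1 + 0.09·517.93 = 278.551 + 46.6137 = 325.1647.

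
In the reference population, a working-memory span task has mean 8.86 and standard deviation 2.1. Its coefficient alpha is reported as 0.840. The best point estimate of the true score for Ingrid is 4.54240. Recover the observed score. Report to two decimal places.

3.72

T̂ = ρX + (1 − ρ)μ  ⇒  X = (T̂ − (1 − ρ)μ) / ρ
X = (4.54240 − 0.160 × 8.86) / 0.840 = (4.54240 − 1.41760) / 0.840 = 3.12480 / 0.840 = 3.7200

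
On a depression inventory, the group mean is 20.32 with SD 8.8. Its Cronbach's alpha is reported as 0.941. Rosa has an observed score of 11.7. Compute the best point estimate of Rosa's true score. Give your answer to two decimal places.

T̂ = ρX + (1 − ρ)μ
  = 0.941 × 11.7 + 0.059 × 20.32
  = 11.0097 + 1.19888
  = 12.209
  ≈ 12.21

12.21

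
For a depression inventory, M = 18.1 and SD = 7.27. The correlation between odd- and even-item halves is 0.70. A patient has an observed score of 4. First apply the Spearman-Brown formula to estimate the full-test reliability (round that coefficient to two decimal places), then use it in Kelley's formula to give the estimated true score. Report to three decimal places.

6.538

Spearman-Brown: ρ = 2r/(1 + r) = 2(0.70)/(1 + 0.70) = 1.400/1.70 = 0.8235 → 0.82
Kelley's formula gives T̂ = 0.82·4 + 0.18·18.1 = 3.28 + 3.258 = 6.5380.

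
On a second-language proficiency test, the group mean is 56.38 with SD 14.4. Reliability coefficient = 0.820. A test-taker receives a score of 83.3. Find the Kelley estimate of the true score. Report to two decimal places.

78.45

T̂ = ρX + (1 − ρ)μ
  = 0.820 × 83.3 + 0.180 × 56.38
  = 68.3060 + 10.14840
  = 78.454
  ≈ 78.45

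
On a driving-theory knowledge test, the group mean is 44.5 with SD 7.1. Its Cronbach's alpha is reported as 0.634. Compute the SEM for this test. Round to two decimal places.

SEM = SD · √(1 − ρ) = 7.1 × √0.366 = 7.1 × 0.6050 = 4.295

4.30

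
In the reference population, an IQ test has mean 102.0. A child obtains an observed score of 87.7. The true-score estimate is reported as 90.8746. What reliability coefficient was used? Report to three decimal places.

0.778

T̂ = ρX + (1 − ρ)μ  ⇒  T̂ − μ = ρ(X − μ)
ρ = (T̂ − μ)/(X − μ) = (90.8746 − 102.0) / (87.7 − 102.0) = -11.1254 / -14.3 = 0.77800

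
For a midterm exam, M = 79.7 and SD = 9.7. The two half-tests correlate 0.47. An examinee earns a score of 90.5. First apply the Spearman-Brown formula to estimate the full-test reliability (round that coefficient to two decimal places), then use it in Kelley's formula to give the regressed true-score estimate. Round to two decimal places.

Spearman-Brown: ρ = 2r/(1 + r) = 2(0.47)/(1 + 0.47) = 0.940/1.47 = 0.6395 → 0.64
T̂ = 0.64(90.5) + 0.36(79.7) = 57.920 + 28.692 = 86.612 → 86.61

86.61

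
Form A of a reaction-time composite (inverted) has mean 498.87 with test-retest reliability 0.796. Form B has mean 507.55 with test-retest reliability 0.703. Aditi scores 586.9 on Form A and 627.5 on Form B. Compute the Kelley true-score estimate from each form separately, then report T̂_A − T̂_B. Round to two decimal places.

T̂_A = 0.796(586.9) + 0.204(498.87) = 568.9419
T̂_B = 0.703(627.5) + 0.297(507.55) = 591.8749
T̂_A − T̂_B = -22.9330

-22.93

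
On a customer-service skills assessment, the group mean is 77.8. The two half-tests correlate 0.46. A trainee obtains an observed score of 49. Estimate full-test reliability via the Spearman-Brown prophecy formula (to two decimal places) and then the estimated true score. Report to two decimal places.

59.66

Spearman-Brown: ρ = 2r/(1 + r) = 2(0.46)/(1 + 0.46) = 0.920/1.46 = 0.6301 → 0.63
T̂ = 0.63(49) + 0.37(77.8) = 30.87 + 28.786 = 59.656 → 59.66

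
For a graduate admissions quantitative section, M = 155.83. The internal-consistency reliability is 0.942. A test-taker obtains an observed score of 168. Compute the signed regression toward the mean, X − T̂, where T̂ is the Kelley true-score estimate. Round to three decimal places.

T̂ = ρX + (1 − ρ)μ
  = 0.942 × 168 + 0.058 × 155.83
  = 158.256 + 9.03814
  = 167.29414
  ≈ 167.2941
X − T̂ = 168 − 167.2941 = 0.7059 → 0.706

0.706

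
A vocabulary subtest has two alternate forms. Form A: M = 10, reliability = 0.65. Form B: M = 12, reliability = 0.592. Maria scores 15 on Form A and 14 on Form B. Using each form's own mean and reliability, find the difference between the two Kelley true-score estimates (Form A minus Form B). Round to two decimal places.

0.07

T̂_A = 0.65(15) + 0.35(10) = 13.2500
T̂_B = 0.592(14) + 0.408(12) = 13.1840
T̂_A − T̂_B = 0.0660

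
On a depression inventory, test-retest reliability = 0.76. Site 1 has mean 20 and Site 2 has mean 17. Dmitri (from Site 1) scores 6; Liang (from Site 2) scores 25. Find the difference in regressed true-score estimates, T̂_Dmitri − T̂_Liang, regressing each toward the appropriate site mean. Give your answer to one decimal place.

T̂_Dmitri = 0.76(6) + 0.24(20) = 9.360
T̂_Liang = 0.76(25) + 0.24(17) = 23.080
Difference = 9.360 − 23.080 = -13.720

-13.7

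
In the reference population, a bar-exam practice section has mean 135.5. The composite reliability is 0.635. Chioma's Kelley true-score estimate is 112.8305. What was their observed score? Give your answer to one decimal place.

T̂ = ρX + (1 − ρ)μ  ⇒  X = (T̂ − (1 − ρ)μ) / ρ
X = (112.8305 − 0.365 × 135.5) / 0.635 = (112.8305 − 49.4575) / 0.635 = 63.3730 / 0.635 = 99.800

99.8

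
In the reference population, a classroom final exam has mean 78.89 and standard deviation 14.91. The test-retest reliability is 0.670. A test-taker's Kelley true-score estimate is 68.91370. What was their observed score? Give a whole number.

T̂ = ρX + (1 − ρ)μ  ⇒  X = (T̂ − (1 − ρ)μ) / ρ
X = (68.91370 − 0.330 × 78.89) / 0.670 = (68.91370 − 26.03370) / 0.670 = 42.88000 / 0.670 = 64.00

64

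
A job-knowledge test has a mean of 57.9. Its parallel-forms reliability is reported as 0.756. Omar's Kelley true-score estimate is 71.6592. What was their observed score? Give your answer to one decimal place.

76.1

T̂ = ρX + (1 − ρ)μ  ⇒  X = (T̂ − (1 − ρ)μ) / ρ
X = (71.6592 − 0.244 × 57.9) / 0.756 = (71.6592 − 14.1276) / 0.756 = 57.5316 / 0.756 = 76.100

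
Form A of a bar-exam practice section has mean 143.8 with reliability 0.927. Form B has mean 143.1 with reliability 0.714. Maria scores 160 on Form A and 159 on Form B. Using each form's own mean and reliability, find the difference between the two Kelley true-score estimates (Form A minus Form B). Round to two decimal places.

T̂_A = 0.927(160) + 0.073(143.8) = 158.8174
T̂_B = 0.714(159) + 0.286(143.1) = 154.4526
T̂_A − T̂_B = 4.3648

4.36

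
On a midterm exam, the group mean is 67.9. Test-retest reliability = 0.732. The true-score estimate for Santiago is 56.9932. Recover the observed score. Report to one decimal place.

53.0

T̂ = ρX + (1 − ρ)μ  ⇒  X = (T̂ − (1 − ρ)μ) / ρ
X = (56.9932 − 0.268 × 67.9) / 0.732 = (56.9932 − 18.1972) / 0.732 = 38.7960 / 0.732 = 53.000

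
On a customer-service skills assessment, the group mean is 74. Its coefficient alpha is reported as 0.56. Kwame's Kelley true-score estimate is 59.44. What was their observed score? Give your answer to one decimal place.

48.0

T̂ = ρX + (1 − ρ)μ  ⇒  X = (T̂ − (1 − ρ)μ) / ρ
X = (59.44 − 0.44 × 74) / 0.56 = (59.44 − 32.56) / 0.56 = 26.88 / 0.56 = 48.000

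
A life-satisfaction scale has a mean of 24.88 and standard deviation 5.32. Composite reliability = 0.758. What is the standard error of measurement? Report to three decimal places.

2.617

SEM = SD · √(1 − ρ) = 5.32 × √0.242 = 5.32 × 0.4919 = 2.6171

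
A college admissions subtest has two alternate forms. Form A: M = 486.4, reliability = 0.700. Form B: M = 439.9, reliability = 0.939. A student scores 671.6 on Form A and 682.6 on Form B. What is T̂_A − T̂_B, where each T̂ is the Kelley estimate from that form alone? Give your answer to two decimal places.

T̂_A = 0.700(671.6) + 0.300(486.4) = 616.0400
T̂_B = 0.939(682.6) + 0.061(439.9) = 667.7953
T̂_A − T̂_B = -51.7553

-51.76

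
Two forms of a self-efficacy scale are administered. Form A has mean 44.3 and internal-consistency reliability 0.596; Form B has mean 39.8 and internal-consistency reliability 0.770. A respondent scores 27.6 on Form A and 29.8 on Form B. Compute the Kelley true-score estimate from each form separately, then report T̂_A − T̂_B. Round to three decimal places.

2.247

T̂_A = 0.596(27.6) + 0.404(44.3) = 34.34680
T̂_B = 0.770(29.8) + 0.230(39.8) = 32.10000
T̂_A − T̂_B = 2.24680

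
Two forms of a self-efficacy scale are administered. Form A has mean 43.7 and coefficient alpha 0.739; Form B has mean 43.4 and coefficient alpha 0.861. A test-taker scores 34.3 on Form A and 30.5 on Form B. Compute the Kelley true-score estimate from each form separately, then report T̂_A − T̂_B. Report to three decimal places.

4.460

T̂_A = 0.739(34.3) + 0.261(43.7) = 36.75340
T̂_B = 0.861(30.5) + 0.139(43.4) = 32.29310
T̂_A − T̂_B = 4.46030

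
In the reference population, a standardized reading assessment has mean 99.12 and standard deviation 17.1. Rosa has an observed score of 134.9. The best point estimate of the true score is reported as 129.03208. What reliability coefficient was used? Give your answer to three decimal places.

T̂ = ρX + (1 − ρ)μ  ⇒  T̂ − μ = ρ(X − μ)
ρ = (T̂ − μ)/(X − μ) = (129.03208 − 99.12) / (134.9 − 99.12) = 29.91208 / 35.78 = 0.83600

0.836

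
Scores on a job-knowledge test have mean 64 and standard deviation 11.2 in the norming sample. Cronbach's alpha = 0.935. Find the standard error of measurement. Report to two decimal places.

2.86

SEM = SD · √(1 − ρ) = 11.2 × √0.065 = 11.2 × 0.2550 = 2.855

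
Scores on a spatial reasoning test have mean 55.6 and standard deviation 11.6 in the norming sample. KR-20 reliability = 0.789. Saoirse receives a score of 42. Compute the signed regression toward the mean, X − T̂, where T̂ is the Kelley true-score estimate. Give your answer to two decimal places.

T̂ = 0.789(42) + 0.211(55.6) = 33.138 + 11.7316 = 44.8696 → 44.870
X − T̂ = 42 − 44.870 = -2.870 → -2.87

-2.87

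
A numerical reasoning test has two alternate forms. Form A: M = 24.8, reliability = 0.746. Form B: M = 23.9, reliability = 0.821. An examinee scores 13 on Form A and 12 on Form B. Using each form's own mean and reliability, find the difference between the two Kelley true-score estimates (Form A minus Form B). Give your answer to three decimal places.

1.867

T̂_A = 0.746(13) + 0.254(24.8) = 15.99720
T̂_B = 0.821(12) + 0.179(23.9) = 14.13010
T̂_A − T̂_B = 1.86710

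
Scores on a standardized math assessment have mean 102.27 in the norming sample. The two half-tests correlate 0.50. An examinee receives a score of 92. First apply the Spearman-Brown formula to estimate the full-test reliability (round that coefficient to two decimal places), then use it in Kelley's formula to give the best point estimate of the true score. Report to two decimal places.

95.39

Spearman-Brown: ρ = 2r/(1 + r) = 2(0.50)/(1 + 0.50) = 1.000/1.50 = 0.6667 → 0.67
T̂ = 0.67(92) + 0.33(102.27) = 61.64 + 33.7491 = 95.389 → 95.39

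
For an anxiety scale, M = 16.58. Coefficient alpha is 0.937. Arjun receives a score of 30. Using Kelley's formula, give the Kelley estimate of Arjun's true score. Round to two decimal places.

T̂ = 0.937(30) + 0.063(16.58) = 28.110 + 1.04454 = 29.155 → 29.15

29.15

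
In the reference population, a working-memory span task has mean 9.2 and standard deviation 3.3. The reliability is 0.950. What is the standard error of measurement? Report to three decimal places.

SEM = SD · √(1 − ρ) = 3.3 × √0.050 = 3.3 × 0.2236 = 0.7379

0.738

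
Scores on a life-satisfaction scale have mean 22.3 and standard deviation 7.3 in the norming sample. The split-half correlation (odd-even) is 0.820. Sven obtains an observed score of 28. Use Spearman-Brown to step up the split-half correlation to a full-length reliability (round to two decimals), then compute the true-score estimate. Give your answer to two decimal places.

27.43

Spearman-Brown: ρ = 2r/(1 + r) = 2(0.820)/(1 + 0.820) = 1.6400/1.820 = 0.9011 → 0.90
T̂ = ρX + (1 − ρ)μ
  = 0.90 × 28 + 0.10 × 22.3
  = 25.20 + 2.230
  = 27.430
  ≈ 27.43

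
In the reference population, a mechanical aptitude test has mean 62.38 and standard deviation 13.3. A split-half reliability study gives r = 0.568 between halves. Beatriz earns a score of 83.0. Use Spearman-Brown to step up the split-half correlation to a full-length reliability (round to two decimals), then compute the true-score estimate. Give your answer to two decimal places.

77.23

Spearman-Brown: ρ = 2r/(1 + r) = 2(0.568)/(1 + 0.568) = 1.1360/1.568 = 0.7245 → 0.72
T̂ = 0.72(83.0) + 0.28(62.38) = 59.760 + 17.4664 = 77.226 → 77.23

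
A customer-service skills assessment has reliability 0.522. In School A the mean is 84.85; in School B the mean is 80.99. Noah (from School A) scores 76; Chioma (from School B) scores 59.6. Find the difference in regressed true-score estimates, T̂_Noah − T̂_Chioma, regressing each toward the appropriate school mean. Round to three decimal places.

10.406

T̂_Noah = 0.522(76) + 0.478(84.85) = 80.23030
T̂_Chioma = 0.522(59.6) + 0.478(80.99) = 69.82442
Difference = 80.23030 − 69.82442 = 10.40588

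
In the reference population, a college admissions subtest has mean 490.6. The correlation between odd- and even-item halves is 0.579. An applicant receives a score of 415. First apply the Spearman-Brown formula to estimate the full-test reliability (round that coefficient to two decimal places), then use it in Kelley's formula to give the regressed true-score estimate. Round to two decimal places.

Spearman-Brown: ρ = 2r/(1 + r) = 2(0.579)/(1 + 0.579) = 1.1580/1.579 = 0.7334 → 0.73
T̂ = ρX + (1 − ρ)μ
  = 0.73 × 415 + 0.27 × 490.6
  = 302.95 + 132.462
  = 435.412
  ≈ 435.41

435.41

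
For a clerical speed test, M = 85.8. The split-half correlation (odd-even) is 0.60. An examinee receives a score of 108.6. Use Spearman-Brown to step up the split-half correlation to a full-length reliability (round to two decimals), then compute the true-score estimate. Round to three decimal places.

102.900

Spearman-Brown: ρ = 2r/(1 + r) = 2(0.60)/(1 + 0.60) = 1.200/1.60 = 0.7500 → 0.75
T̂ = 0.75(108.6) + 0.25(85.8) = 81.450 + 21.450 = 102.9000 → 102.900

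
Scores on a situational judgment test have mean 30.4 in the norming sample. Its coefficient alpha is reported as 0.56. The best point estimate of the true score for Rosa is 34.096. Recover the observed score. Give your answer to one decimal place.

T̂ = ρX + (1 − ρ)μ  ⇒  X = (T̂ − (1 − ρ)μ) / ρ
X = (34.096 − 0.44 × 30.4) / 0.56 = (34.096 − 13.376) / 0.56 = 20.720 / 0.56 = 37.000

37.0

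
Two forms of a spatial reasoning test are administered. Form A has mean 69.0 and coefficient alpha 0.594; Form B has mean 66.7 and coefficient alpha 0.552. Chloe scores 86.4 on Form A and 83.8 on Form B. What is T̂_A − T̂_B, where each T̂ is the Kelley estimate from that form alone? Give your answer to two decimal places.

T̂_A = 0.594(86.4) + 0.406(69.0) = 79.3356
T̂_B = 0.552(83.8) + 0.448(66.7) = 76.1392
T̂_A − T̂_B = 3.1964

3.20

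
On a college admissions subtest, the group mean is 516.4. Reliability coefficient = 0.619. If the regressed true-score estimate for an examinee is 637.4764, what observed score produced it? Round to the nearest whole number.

T̂ = ρX + (1 − ρ)μ  ⇒  X = (T̂ − (1 − ρ)μ) / ρ
X = (637.4764 − 0.381 × 516.4) / 0.619 = (637.4764 − 196.7484) / 0.619 = 440.7280 / 0.619 = 712.00

712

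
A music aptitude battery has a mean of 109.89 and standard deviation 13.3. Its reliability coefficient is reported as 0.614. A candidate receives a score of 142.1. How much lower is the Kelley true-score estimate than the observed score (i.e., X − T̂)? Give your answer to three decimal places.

12.433

Regress the observed score toward the mean by the unreliability: T̂ = 0.614·142.1 + 0.386·109.89 = 87.2494 + 42.41754 = 129.66694.
X − T̂ = 142.1 − 129.6669 = 12.4331 → 12.433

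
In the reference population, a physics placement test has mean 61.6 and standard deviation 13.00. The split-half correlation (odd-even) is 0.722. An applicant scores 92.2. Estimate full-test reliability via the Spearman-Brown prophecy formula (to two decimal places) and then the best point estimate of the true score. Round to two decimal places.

Spearman-Brown: ρ = 2r/(1 + r) = 2(0.722)/(1 + 0.722) = 1.4440/1.722 = 0.8386 → 0.84
T̂ = 0.84(92.2) + 0.16(61.6) = 77.448 + 9.856 = 87.304 → 87.30

87.30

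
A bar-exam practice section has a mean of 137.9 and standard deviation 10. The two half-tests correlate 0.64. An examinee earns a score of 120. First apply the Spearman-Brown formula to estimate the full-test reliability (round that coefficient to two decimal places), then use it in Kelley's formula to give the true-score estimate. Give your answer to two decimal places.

123.94

Spearman-Brown: ρ = 2r/(1 + r) = 2(0.64)/(1 + 0.64) = 1.280/1.64 = 0.7805 → 0.78
T̂ = ρX + (1 − ρ)μ
  = 0.78 × 120 + 0.22 × 137.9
  = 93.60 + 30.338
  = 123.938
  ≈ 123.94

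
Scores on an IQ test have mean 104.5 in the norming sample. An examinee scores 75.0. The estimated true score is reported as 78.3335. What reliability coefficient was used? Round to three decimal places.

T̂ = ρX + (1 − ρ)μ  ⇒  T̂ − μ = ρ(X − μ)
ρ = (T̂ − μ)/(X − μ) = (78.3335 − 104.5) / (75.0 − 104.5) = -26.1665 / -29.5 = 0.88700

0.887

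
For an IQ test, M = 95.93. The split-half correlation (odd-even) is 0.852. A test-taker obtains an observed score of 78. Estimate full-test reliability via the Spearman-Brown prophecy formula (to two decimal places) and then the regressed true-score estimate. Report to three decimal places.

Spearman-Brown: ρ = 2r/(1 + r) = 2(0.852)/(1 + 0.852) = 1.7040/1.852 = 0.9201 → 0.92
T̂ = 0.92(78) + 0.08(95.93) = 71.76 + 7.6744 = 79.4344 → 79.434

79.434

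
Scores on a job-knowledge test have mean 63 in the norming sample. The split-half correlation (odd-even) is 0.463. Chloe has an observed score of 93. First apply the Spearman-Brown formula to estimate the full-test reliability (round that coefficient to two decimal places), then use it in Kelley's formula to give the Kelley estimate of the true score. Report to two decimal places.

Spearman-Brown: ρ = 2r/(1 + r) = 2(0.463)/(1 + 0.463) = 0.9260/1.463 = 0.6329 → 0.63
T̂ = ρX + (1 − ρ)μ
  = 0.63 × 93 + 0.37 × 63
  = 58.59 + 23.31
  = 81.900
  ≈ 81.90

81.90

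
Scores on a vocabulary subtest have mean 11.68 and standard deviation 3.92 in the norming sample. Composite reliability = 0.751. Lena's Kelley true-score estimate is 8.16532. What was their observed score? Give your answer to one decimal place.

7.0

T̂ = ρX + (1 − ρ)μ  ⇒  X = (T̂ − (1 − ρ)μ) / ρ
X = (8.16532 − 0.249 × 11.68) / 0.751 = (8.16532 − 2.90832) / 0.751 = 5.25700 / 0.751 = 7.000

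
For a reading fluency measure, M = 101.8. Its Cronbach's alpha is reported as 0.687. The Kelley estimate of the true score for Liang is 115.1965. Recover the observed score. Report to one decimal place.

121.3

T̂ = ρX + (1 − ρ)μ  ⇒  X = (T̂ − (1 − ρ)μ) / ρ
X = (115.1965 − 0.313 × 101.8) / 0.687 = (115.1965 − 31.8634) / 0.687 = 83.3331 / 0.687 = 121.300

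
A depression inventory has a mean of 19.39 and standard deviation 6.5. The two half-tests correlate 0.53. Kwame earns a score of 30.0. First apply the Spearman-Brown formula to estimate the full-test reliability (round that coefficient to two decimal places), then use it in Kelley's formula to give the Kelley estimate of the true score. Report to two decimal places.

26.71

Spearman-Brown: ρ = 2r/(1 + r) = 2(0.53)/(1 + 0.53) = 1.060/1.53 = 0.6928 → 0.69
Kelley's formula gives T̂ = 0.69·30.0 + 0.31·19.39 = 20.700 + 6.0109 = 26.711.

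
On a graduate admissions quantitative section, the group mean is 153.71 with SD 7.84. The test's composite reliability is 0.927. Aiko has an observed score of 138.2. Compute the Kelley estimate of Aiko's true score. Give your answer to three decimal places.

T̂ = 0.927(138.2) + 0.073(153.71) = 128.1114 + 11.22083 = 139.3322 → 139.332

139.332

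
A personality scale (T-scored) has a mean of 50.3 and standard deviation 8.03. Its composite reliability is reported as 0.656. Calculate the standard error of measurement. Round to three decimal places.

SEM = SD · √(1 − ρ) = 8.03 × √0.344 = 8.03 × 0.5865 = 4.7097

4.710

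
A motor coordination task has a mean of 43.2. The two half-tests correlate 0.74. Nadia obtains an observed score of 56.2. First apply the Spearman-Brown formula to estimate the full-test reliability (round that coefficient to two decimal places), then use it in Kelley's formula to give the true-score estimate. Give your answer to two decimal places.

Spearman-Brown: ρ = 2r/(1 + r) = 2(0.74)/(1 + 0.74) = 1.480/1.74 = 0.8506 → 0.85
T̂ = 0.85(56.2) + 0.15(43.2) = 47.770 + 6.480 = 54.250 → 54.25

54.25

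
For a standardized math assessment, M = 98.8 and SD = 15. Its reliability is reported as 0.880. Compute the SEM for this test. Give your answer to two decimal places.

5.20

SEM = SD · √(1 − ρ) = 15 × √0.120 = 15 × 0.3464 = 5.196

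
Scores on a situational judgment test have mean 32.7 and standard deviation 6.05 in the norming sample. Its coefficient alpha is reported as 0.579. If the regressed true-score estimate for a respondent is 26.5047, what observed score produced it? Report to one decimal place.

22.0

T̂ = ρX + (1 − ρ)μ  ⇒  X = (T̂ − (1 − ρ)μ) / ρ
X = (26.5047 − 0.421 × 32.7) / 0.579 = (26.5047 − 13.7667) / 0.579 = 12.7380 / 0.579 = 22.000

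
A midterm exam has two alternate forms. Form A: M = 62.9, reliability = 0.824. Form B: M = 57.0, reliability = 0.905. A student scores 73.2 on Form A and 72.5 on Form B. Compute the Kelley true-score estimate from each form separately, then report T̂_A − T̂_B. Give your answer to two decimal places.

0.36

T̂_A = 0.824(73.2) + 0.176(62.9) = 71.3872
T̂_B = 0.905(72.5) + 0.095(57.0) = 71.0275
T̂_A − T̂_B = 0.3597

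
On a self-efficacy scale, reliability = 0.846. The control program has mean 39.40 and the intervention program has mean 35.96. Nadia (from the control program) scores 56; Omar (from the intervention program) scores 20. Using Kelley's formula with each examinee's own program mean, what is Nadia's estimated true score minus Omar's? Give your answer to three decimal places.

30.986

T̂_Nadia = 0.846(56) + 0.154(39.40) = 53.44360
T̂_Omar = 0.846(20) + 0.154(35.96) = 22.45784
Difference = 53.44360 − 22.45784 = 30.98576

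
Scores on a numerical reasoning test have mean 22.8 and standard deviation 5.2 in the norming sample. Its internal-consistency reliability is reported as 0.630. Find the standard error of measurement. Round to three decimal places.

3.163

SEM = SD · √(1 − ρ) = 5.2 × √0.370 = 5.2 × 0.6083 = 3.1630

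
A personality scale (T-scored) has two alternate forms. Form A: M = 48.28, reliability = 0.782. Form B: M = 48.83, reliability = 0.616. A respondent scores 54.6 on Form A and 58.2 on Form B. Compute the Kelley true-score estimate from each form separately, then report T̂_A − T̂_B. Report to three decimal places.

-1.380

T̂_A = 0.782(54.6) + 0.218(48.28) = 53.22224
T̂_B = 0.616(58.2) + 0.384(48.83) = 54.60192
T̂_A − T̂_B = -1.37968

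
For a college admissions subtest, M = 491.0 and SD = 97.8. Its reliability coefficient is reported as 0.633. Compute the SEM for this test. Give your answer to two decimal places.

59.25

SEM = SD · √(1 − ρ) = 97.8 × √0.367 = 97.8 × 0.6058 = 59.248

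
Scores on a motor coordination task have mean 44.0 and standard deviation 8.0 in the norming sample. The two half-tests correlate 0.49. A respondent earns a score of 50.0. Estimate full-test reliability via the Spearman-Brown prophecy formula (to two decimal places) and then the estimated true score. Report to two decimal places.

47.96

Spearman-Brown: ρ = 2r/(1 + r) = 2(0.49)/(1 + 0.49) = 0.980/1.49 = 0.6577 → 0.66
T̂ = ρX + (1 − ρ)μ
  = 0.66 × 50.0 + 0.34 × 44.0
  = 33.000 + 14.960
  = 47.960
  ≈ 47.96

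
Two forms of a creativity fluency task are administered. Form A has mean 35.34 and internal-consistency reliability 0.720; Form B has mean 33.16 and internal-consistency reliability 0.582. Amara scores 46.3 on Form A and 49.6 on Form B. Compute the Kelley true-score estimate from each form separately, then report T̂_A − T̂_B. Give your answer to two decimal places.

0.50

T̂_A = 0.720(46.3) + 0.280(35.34) = 43.2312
T̂_B = 0.582(49.6) + 0.418(33.16) = 42.7281
T̂_A − T̂_B = 0.5031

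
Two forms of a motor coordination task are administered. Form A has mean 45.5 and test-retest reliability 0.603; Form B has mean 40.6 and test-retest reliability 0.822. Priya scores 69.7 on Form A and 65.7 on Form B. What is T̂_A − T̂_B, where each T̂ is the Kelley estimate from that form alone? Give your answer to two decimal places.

-1.14

T̂_A = 0.603(69.7) + 0.397(45.5) = 60.0926
T̂_B = 0.822(65.7) + 0.178(40.6) = 61.2322
T̂_A − T̂_B = -1.1396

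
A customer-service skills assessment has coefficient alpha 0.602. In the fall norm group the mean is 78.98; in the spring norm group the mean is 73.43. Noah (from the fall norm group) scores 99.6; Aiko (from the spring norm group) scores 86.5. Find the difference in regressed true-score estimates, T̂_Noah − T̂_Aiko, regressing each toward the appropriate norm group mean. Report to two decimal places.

10.10

T̂_Noah = 0.602(99.6) + 0.398(78.98) = 91.3932
T̂_Aiko = 0.602(86.5) + 0.398(73.43) = 81.2981
Difference = 91.3932 − 81.2981 = 10.0951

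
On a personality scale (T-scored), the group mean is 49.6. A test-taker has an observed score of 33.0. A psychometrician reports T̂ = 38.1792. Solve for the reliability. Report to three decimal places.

0.688

T̂ = ρX + (1 − ρ)μ  ⇒  T̂ − μ = ρ(X − μ)
ρ = (T̂ − μ)/(X − μ) = (38.1792 − 49.6) / (33.0 − 49.6) = -11.4208 / -16.6 = 0.68800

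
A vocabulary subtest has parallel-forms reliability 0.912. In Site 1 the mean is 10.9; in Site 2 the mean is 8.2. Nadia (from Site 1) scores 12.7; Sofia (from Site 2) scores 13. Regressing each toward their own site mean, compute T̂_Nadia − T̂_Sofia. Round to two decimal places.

T̂_Nadia = 0.912(12.7) + 0.088(10.9) = 12.5416
T̂_Sofia = 0.912(13) + 0.088(8.2) = 12.5776
Difference = 12.5416 − 12.5776 = -0.0360

-0.04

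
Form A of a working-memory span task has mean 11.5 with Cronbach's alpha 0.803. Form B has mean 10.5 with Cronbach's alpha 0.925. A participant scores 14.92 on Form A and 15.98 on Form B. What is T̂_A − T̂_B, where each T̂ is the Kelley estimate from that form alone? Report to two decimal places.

-1.32

T̂_A = 0.803(14.92) + 0.197(11.5) = 14.2463
T̂_B = 0.925(15.98) + 0.075(10.5) = 15.5690
T̂_A − T̂_B = -1.3227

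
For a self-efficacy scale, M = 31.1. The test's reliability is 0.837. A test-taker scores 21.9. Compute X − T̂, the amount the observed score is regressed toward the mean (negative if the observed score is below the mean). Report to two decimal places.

T̂ = 0.837(21.9) + 0.163(31.1) = 18.3303 + 5.0693 = 23.3996 → 23.400
X − T̂ = 21.9 − 23.400 = -1.500 → -1.50

-1.50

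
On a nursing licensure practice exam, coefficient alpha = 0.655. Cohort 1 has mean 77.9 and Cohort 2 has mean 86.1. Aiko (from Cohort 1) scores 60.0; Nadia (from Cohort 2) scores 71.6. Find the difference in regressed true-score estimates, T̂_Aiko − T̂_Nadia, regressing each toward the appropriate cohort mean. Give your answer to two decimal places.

-10.43

T̂_Aiko = 0.655(60.0) + 0.345(77.9) = 66.1755
T̂_Nadia = 0.655(71.6) + 0.345(86.1) = 76.6025
Difference = 66.1755 − 76.6025 = -10.4270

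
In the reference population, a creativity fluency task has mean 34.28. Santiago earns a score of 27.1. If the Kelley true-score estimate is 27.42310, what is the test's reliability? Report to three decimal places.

T̂ = ρX + (1 − ρ)μ  ⇒  T̂ − μ = ρ(X − μ)
ρ = (T̂ − μ)/(X − μ) = (27.42310 − 34.28) / (27.1 − 34.28) = -6.85690 / -7.18 = 0.95500

0.955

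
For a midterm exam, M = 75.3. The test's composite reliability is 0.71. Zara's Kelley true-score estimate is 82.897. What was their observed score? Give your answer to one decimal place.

T̂ = ρX + (1 − ρ)μ  ⇒  X = (T̂ − (1 − ρ)μ) / ρ
X = (82.897 − 0.29 × 75.3) / 0.71 = (82.897 − 21.837) / 0.71 = 61.060 / 0.71 = 86.000

86.0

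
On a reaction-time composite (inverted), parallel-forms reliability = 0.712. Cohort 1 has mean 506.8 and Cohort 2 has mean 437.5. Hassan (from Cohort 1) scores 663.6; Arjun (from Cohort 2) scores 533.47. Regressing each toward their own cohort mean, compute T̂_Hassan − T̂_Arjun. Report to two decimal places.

112.61

T̂_Hassan = 0.712(663.6) + 0.288(506.8) = 618.4416
T̂_Arjun = 0.712(533.47) + 0.288(437.5) = 505.8306
Difference = 618.4416 − 505.8306 = 112.6110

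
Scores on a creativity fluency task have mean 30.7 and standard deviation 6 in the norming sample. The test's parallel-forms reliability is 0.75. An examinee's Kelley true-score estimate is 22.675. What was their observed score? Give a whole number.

T̂ = ρX + (1 − ρ)μ  ⇒  X = (T̂ − (1 − ρ)μ) / ρ
X = (22.675 − 0.25 × 30.7) / 0.75 = (22.675 − 7.675) / 0.75 = 15.000 / 0.75 = 20.00

20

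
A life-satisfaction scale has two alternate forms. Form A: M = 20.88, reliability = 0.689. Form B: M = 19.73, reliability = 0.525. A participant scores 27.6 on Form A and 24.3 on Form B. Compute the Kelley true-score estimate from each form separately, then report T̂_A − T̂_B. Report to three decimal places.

3.381

T̂_A = 0.689(27.6) + 0.311(20.88) = 25.51008
T̂_B = 0.525(24.3) + 0.475(19.73) = 22.12925
T̂_A − T̂_B = 3.38083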